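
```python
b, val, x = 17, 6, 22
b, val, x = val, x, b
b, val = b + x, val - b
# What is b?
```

Trace (tracking b):
b, val, x = (17, 6, 22)  # -> b = 17, val = 6, x = 22
b, val, x = (val, x, b)  # -> b = 6, val = 22, x = 17
b, val = (b + x, val - b)  # -> b = 23, val = 16

Answer: 23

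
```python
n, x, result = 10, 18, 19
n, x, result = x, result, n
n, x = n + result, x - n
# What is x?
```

Trace (tracking x):
n, x, result = (10, 18, 19)  # -> n = 10, x = 18, result = 19
n, x, result = (x, result, n)  # -> n = 18, x = 19, result = 10
n, x = (n + result, x - n)  # -> n = 28, x = 1

Answer: 1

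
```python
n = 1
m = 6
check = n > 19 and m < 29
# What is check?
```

Answer: False

Derivation:
Trace (tracking check):
n = 1  # -> n = 1
m = 6  # -> m = 6
check = n > 19 and m < 29  # -> check = False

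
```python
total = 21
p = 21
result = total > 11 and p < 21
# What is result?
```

Answer: False

Derivation:
Trace (tracking result):
total = 21  # -> total = 21
p = 21  # -> p = 21
result = total > 11 and p < 21  # -> result = False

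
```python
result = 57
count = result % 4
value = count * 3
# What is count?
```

Answer: 1

Derivation:
Trace (tracking count):
result = 57  # -> result = 57
count = result % 4  # -> count = 1
value = count * 3  # -> value = 3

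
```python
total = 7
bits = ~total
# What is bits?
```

Trace (tracking bits):
total = 7  # -> total = 7
bits = ~total  # -> bits = -8

Answer: -8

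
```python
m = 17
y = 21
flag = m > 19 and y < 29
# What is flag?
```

Trace (tracking flag):
m = 17  # -> m = 17
y = 21  # -> y = 21
flag = m > 19 and y < 29  # -> flag = False

Answer: False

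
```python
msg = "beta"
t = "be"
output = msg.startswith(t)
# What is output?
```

Trace (tracking output):
msg = 'beta'  # -> msg = 'beta'
t = 'be'  # -> t = 'be'
output = msg.startswith(t)  # -> output = True

Answer: True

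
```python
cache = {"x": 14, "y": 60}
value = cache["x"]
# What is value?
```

Answer: 14

Derivation:
Trace (tracking value):
cache = {'x': 14, 'y': 60}  # -> cache = {'x': 14, 'y': 60}
value = cache['x']  # -> value = 14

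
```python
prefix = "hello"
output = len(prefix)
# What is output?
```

Answer: 5

Derivation:
Trace (tracking output):
prefix = 'hello'  # -> prefix = 'hello'
output = len(prefix)  # -> output = 5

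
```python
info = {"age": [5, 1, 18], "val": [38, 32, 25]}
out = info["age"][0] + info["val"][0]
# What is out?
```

Answer: 43

Derivation:
Trace (tracking out):
info = {'age': [5, 1, 18], 'val': [38, 32, 25]}  # -> info = {'age': [5, 1, 18], 'val': [38, 32, 25]}
out = info['age'][0] + info['val'][0]  # -> out = 43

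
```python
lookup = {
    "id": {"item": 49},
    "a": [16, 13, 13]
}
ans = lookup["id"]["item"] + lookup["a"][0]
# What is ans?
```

Trace (tracking ans):
lookup = {'id': {'item': 49}, 'a': [16, 13, 13]}  # -> lookup = {'id': {'item': 49}, 'a': [16, 13, 13]}
ans = lookup['id']['item'] + lookup['a'][0]  # -> ans = 65

Answer: 65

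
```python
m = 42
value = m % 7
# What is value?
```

Trace (tracking value):
m = 42  # -> m = 42
value = m % 7  # -> value = 0

Answer: 0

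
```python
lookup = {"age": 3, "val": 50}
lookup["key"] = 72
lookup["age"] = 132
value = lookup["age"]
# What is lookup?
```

Answer: {'age': 132, 'val': 50, 'key': 72}

Derivation:
Trace (tracking lookup):
lookup = {'age': 3, 'val': 50}  # -> lookup = {'age': 3, 'val': 50}
lookup['key'] = 72  # -> lookup = {'age': 3, 'val': 50, 'key': 72}
lookup['age'] = 132  # -> lookup = {'age': 132, 'val': 50, 'key': 72}
value = lookup['age']  # -> value = 132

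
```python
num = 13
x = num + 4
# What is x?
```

Answer: 17

Derivation:
Trace (tracking x):
num = 13  # -> num = 13
x = num + 4  # -> x = 17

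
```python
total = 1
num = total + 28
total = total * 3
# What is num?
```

Trace (tracking num):
total = 1  # -> total = 1
num = total + 28  # -> num = 29
total = total * 3  # -> total = 3

Answer: 29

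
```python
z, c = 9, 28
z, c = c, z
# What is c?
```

Answer: 9

Derivation:
Trace (tracking c):
z, c = (9, 28)  # -> z = 9, c = 28
z, c = (c, z)  # -> z = 28, c = 9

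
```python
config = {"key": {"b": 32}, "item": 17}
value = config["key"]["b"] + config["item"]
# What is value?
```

Answer: 49

Derivation:
Trace (tracking value):
config = {'key': {'b': 32}, 'item': 17}  # -> config = {'key': {'b': 32}, 'item': 17}
value = config['key']['b'] + config['item']  # -> value = 49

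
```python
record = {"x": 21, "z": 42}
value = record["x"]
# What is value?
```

Answer: 21

Derivation:
Trace (tracking value):
record = {'x': 21, 'z': 42}  # -> record = {'x': 21, 'z': 42}
value = record['x']  # -> value = 21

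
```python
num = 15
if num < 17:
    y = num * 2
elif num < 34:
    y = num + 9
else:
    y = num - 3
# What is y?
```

Trace (tracking y):
num = 15  # -> num = 15
if num < 17:  # condition is True
    y = num * 2  # -> y = 30

Answer: 30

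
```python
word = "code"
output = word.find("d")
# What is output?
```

Trace (tracking output):
word = 'code'  # -> word = 'code'
output = word.find('d')  # -> output = 2

Answer: 2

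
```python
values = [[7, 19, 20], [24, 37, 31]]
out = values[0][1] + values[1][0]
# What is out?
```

Answer: 43

Derivation:
Trace (tracking out):
values = [[7, 19, 20], [24, 37, 31]]  # -> values = [[7, 19, 20], [24, 37, 31]]
out = values[0][1] + values[1][0]  # -> out = 43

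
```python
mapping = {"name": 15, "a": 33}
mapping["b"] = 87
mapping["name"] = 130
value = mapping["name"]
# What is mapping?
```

Trace (tracking mapping):
mapping = {'name': 15, 'a': 33}  # -> mapping = {'name': 15, 'a': 33}
mapping['b'] = 87  # -> mapping = {'name': 15, 'a': 33, 'b': 87}
mapping['name'] = 130  # -> mapping = {'name': 130, 'a': 33, 'b': 87}
value = mapping['name']  # -> value = 130

Answer: {'name': 130, 'a': 33, 'b': 87}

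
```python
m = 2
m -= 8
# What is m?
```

Answer: -6

Derivation:
Trace (tracking m):
m = 2  # -> m = 2
m -= 8  # -> m = -6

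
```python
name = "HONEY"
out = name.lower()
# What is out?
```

Trace (tracking out):
name = 'HONEY'  # -> name = 'HONEY'
out = name.lower()  # -> out = 'honey'

Answer: 'honey'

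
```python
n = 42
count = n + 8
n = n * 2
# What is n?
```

Trace (tracking n):
n = 42  # -> n = 42
count = n + 8  # -> count = 50
n = n * 2  # -> n = 84

Answer: 84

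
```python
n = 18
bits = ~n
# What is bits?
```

Trace (tracking bits):
n = 18  # -> n = 18
bits = ~n  # -> bits = -19

Answer: -19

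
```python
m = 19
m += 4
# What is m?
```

Trace (tracking m):
m = 19  # -> m = 19
m += 4  # -> m = 23

Answer: 23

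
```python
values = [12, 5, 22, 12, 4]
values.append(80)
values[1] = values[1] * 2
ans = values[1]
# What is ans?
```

Answer: 10

Derivation:
Trace (tracking ans):
values = [12, 5, 22, 12, 4]  # -> values = [12, 5, 22, 12, 4]
values.append(80)  # -> values = [12, 5, 22, 12, 4, 80]
values[1] = values[1] * 2  # -> values = [12, 10, 22, 12, 4, 80]
ans = values[1]  # -> ans = 10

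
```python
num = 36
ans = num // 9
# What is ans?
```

Trace (tracking ans):
num = 36  # -> num = 36
ans = num // 9  # -> ans = 4

Answer: 4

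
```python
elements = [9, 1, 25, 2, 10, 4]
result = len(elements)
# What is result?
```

Answer: 6

Derivation:
Trace (tracking result):
elements = [9, 1, 25, 2, 10, 4]  # -> elements = [9, 1, 25, 2, 10, 4]
result = len(elements)  # -> result = 6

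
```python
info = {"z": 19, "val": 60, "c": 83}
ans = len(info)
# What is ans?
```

Answer: 3

Derivation:
Trace (tracking ans):
info = {'z': 19, 'val': 60, 'c': 83}  # -> info = {'z': 19, 'val': 60, 'c': 83}
ans = len(info)  # -> ans = 3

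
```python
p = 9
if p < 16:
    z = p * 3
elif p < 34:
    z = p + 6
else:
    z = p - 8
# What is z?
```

Answer: 27

Derivation:
Trace (tracking z):
p = 9  # -> p = 9
if p < 16:  # condition is True
    z = p * 3  # -> z = 27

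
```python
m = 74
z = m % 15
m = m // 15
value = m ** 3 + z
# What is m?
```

Answer: 4

Derivation:
Trace (tracking m):
m = 74  # -> m = 74
z = m % 15  # -> z = 14
m = m // 15  # -> m = 4
value = m ** 3 + z  # -> value = 78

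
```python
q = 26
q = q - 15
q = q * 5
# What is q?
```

Trace (tracking q):
q = 26  # -> q = 26
q = q - 15  # -> q = 11
q = q * 5  # -> q = 55

Answer: 55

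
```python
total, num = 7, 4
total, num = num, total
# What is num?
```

Answer: 7

Derivation:
Trace (tracking num):
total, num = (7, 4)  # -> total = 7, num = 4
total, num = (num, total)  # -> total = 4, num = 7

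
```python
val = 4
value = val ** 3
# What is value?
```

Trace (tracking value):
val = 4  # -> val = 4
value = val ** 3  # -> value = 64

Answer: 64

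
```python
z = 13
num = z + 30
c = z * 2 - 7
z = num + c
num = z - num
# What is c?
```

Trace (tracking c):
z = 13  # -> z = 13
num = z + 30  # -> num = 43
c = z * 2 - 7  # -> c = 19
z = num + c  # -> z = 62
num = z - num  # -> num = 19

Answer: 19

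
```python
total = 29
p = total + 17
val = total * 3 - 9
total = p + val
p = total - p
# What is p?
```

Answer: 78

Derivation:
Trace (tracking p):
total = 29  # -> total = 29
p = total + 17  # -> p = 46
val = total * 3 - 9  # -> val = 78
total = p + val  # -> total = 124
p = total - p  # -> p = 78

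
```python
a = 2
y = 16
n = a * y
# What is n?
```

Trace (tracking n):
a = 2  # -> a = 2
y = 16  # -> y = 16
n = a * y  # -> n = 32

Answer: 32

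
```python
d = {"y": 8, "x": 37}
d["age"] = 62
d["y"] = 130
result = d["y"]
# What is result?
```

Answer: 130

Derivation:
Trace (tracking result):
d = {'y': 8, 'x': 37}  # -> d = {'y': 8, 'x': 37}
d['age'] = 62  # -> d = {'y': 8, 'x': 37, 'age': 62}
d['y'] = 130  # -> d = {'y': 130, 'x': 37, 'age': 62}
result = d['y']  # -> result = 130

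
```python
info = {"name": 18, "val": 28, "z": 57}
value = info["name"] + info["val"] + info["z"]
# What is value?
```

Trace (tracking value):
info = {'name': 18, 'val': 28, 'z': 57}  # -> info = {'name': 18, 'val': 28, 'z': 57}
value = info['name'] + info['val'] + info['z']  # -> value = 103

Answer: 103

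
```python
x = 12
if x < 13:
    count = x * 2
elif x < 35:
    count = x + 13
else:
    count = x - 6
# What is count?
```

Answer: 24

Derivation:
Trace (tracking count):
x = 12  # -> x = 12
if x < 13:  # condition is True
    count = x * 2  # -> count = 24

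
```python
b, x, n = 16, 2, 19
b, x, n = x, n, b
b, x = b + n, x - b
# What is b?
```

Trace (tracking b):
b, x, n = (16, 2, 19)  # -> b = 16, x = 2, n = 19
b, x, n = (x, n, b)  # -> b = 2, x = 19, n = 16
b, x = (b + n, x - b)  # -> b = 18, x = 17

Answer: 18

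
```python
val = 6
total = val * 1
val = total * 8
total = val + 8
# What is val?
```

Answer: 48

Derivation:
Trace (tracking val):
val = 6  # -> val = 6
total = val * 1  # -> total = 6
val = total * 8  # -> val = 48
total = val + 8  # -> total = 56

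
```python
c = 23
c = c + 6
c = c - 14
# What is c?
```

Trace (tracking c):
c = 23  # -> c = 23
c = c + 6  # -> c = 29
c = c - 14  # -> c = 15

Answer: 15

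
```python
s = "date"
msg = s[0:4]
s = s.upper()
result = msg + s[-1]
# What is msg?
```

Trace (tracking msg):
s = 'date'  # -> s = 'date'
msg = s[0:4]  # -> msg = 'date'
s = s.upper()  # -> s = 'DATE'
result = msg + s[-1]  # -> result = 'dateE'

Answer: 'date'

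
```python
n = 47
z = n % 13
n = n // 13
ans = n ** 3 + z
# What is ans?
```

Answer: 35

Derivation:
Trace (tracking ans):
n = 47  # -> n = 47
z = n % 13  # -> z = 8
n = n // 13  # -> n = 3
ans = n ** 3 + z  # -> ans = 35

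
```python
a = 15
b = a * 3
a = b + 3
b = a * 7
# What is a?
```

Answer: 48

Derivation:
Trace (tracking a):
a = 15  # -> a = 15
b = a * 3  # -> b = 45
a = b + 3  # -> a = 48
b = a * 7  # -> b = 336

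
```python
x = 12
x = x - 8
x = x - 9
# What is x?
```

Trace (tracking x):
x = 12  # -> x = 12
x = x - 8  # -> x = 4
x = x - 9  # -> x = -5

Answer: -5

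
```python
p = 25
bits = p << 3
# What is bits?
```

Trace (tracking bits):
p = 25  # -> p = 25
bits = p << 3  # -> bits = 200

Answer: 200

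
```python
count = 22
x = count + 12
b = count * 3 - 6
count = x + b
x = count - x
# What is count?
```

Trace (tracking count):
count = 22  # -> count = 22
x = count + 12  # -> x = 34
b = count * 3 - 6  # -> b = 60
count = x + b  # -> count = 94
x = count - x  # -> x = 60

Answer: 94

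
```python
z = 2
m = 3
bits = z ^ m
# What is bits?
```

Trace (tracking bits):
z = 2  # -> z = 2
m = 3  # -> m = 3
bits = z ^ m  # -> bits = 1

Answer: 1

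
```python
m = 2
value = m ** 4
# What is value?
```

Trace (tracking value):
m = 2  # -> m = 2
value = m ** 4  # -> value = 16

Answer: 16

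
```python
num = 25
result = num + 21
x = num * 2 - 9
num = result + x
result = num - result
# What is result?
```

Trace (tracking result):
num = 25  # -> num = 25
result = num + 21  # -> result = 46
x = num * 2 - 9  # -> x = 41
num = result + x  # -> num = 87
result = num - result  # -> result = 41

Answer: 41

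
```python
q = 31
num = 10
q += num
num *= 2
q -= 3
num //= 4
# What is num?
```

Answer: 5

Derivation:
Trace (tracking num):
q = 31  # -> q = 31
num = 10  # -> num = 10
q += num  # -> q = 41
num *= 2  # -> num = 20
q -= 3  # -> q = 38
num //= 4  # -> num = 5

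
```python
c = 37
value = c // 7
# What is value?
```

Answer: 5

Derivation:
Trace (tracking value):
c = 37  # -> c = 37
value = c // 7  # -> value = 5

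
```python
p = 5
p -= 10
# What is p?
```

Trace (tracking p):
p = 5  # -> p = 5
p -= 10  # -> p = -5

Answer: -5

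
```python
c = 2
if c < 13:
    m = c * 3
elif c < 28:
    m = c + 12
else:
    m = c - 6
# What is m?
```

Answer: 6

Derivation:
Trace (tracking m):
c = 2  # -> c = 2
if c < 13:  # condition is True
    m = c * 3  # -> m = 6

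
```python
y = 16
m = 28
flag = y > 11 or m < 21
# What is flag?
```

Trace (tracking flag):
y = 16  # -> y = 16
m = 28  # -> m = 28
flag = y > 11 or m < 21  # -> flag = True

Answer: True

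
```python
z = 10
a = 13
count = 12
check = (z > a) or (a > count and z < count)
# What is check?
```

Answer: True

Derivation:
Trace (tracking check):
z = 10  # -> z = 10
a = 13  # -> a = 13
count = 12  # -> count = 12
check = z > a or (a > count and z < count)  # -> check = True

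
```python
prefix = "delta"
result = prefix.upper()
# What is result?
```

Trace (tracking result):
prefix = 'delta'  # -> prefix = 'delta'
result = prefix.upper()  # -> result = 'DELTA'

Answer: 'DELTA'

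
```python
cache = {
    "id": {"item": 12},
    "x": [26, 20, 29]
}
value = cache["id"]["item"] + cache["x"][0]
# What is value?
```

Trace (tracking value):
cache = {'id': {'item': 12}, 'x': [26, 20, 29]}  # -> cache = {'id': {'item': 12}, 'x': [26, 20, 29]}
value = cache['id']['item'] + cache['x'][0]  # -> value = 38

Answer: 38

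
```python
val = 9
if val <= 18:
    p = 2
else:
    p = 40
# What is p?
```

Trace (tracking p):
val = 9  # -> val = 9
if val <= 18:  # condition is True
    p = 2  # -> p = 2

Answer: 2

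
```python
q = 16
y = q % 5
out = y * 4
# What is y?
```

Answer: 1

Derivation:
Trace (tracking y):
q = 16  # -> q = 16
y = q % 5  # -> y = 1
out = y * 4  # -> out = 4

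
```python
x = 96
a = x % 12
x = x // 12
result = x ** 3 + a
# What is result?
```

Answer: 512

Derivation:
Trace (tracking result):
x = 96  # -> x = 96
a = x % 12  # -> a = 0
x = x // 12  # -> x = 8
result = x ** 3 + a  # -> result = 512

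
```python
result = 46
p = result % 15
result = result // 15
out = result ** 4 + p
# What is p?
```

Trace (tracking p):
result = 46  # -> result = 46
p = result % 15  # -> p = 1
result = result // 15  # -> result = 3
out = result ** 4 + p  # -> out = 82

Answer: 1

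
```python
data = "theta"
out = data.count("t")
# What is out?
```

Answer: 2

Derivation:
Trace (tracking out):
data = 'theta'  # -> data = 'theta'
out = data.count('t')  # -> out = 2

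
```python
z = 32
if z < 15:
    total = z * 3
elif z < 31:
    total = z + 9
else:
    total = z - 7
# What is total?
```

Trace (tracking total):
z = 32  # -> z = 32
if z < 15:  # condition is False
elif z < 31:  # condition is False
else:
    total = z - 7  # -> total = 25

Answer: 25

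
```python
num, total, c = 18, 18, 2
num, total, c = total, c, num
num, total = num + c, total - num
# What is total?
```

Trace (tracking total):
num, total, c = (18, 18, 2)  # -> num = 18, total = 18, c = 2
num, total, c = (total, c, num)  # -> num = 18, total = 2, c = 18
num, total = (num + c, total - num)  # -> num = 36, total = -16

Answer: -16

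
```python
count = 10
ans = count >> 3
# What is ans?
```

Answer: 1

Derivation:
Trace (tracking ans):
count = 10  # -> count = 10
ans = count >> 3  # -> ans = 1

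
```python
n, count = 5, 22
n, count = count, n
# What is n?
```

Trace (tracking n):
n, count = (5, 22)  # -> n = 5, count = 22
n, count = (count, n)  # -> n = 22, count = 5

Answer: 22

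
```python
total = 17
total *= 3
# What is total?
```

Answer: 51

Derivation:
Trace (tracking total):
total = 17  # -> total = 17
total *= 3  # -> total = 51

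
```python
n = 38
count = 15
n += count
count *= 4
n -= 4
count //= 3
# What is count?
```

Trace (tracking count):
n = 38  # -> n = 38
count = 15  # -> count = 15
n += count  # -> n = 53
count *= 4  # -> count = 60
n -= 4  # -> n = 49
count //= 3  # -> count = 20

Answer: 20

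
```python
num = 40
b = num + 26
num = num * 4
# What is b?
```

Answer: 66

Derivation:
Trace (tracking b):
num = 40  # -> num = 40
b = num + 26  # -> b = 66
num = num * 4  # -> num = 160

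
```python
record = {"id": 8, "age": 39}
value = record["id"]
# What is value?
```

Trace (tracking value):
record = {'id': 8, 'age': 39}  # -> record = {'id': 8, 'age': 39}
value = record['id']  # -> value = 8

Answer: 8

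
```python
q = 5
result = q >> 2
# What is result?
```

Answer: 1

Derivation:
Trace (tracking result):
q = 5  # -> q = 5
result = q >> 2  # -> result = 1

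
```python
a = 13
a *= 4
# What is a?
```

Trace (tracking a):
a = 13  # -> a = 13
a *= 4  # -> a = 52

Answer: 52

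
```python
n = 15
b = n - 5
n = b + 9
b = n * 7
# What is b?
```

Trace (tracking b):
n = 15  # -> n = 15
b = n - 5  # -> b = 10
n = b + 9  # -> n = 19
b = n * 7  # -> b = 133

Answer: 133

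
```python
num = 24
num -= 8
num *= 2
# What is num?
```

Answer: 32

Derivation:
Trace (tracking num):
num = 24  # -> num = 24
num -= 8  # -> num = 16
num *= 2  # -> num = 32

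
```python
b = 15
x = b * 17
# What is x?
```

Answer: 255

Derivation:
Trace (tracking x):
b = 15  # -> b = 15
x = b * 17  # -> x = 255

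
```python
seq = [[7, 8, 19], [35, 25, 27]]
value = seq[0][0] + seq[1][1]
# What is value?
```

Trace (tracking value):
seq = [[7, 8, 19], [35, 25, 27]]  # -> seq = [[7, 8, 19], [35, 25, 27]]
value = seq[0][0] + seq[1][1]  # -> value = 32

Answer: 32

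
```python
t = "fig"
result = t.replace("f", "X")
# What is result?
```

Answer: 'Xig'

Derivation:
Trace (tracking result):
t = 'fig'  # -> t = 'fig'
result = t.replace('f', 'X')  # -> result = 'Xig'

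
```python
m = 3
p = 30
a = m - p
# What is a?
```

Trace (tracking a):
m = 3  # -> m = 3
p = 30  # -> p = 30
a = m - p  # -> a = -27

Answer: -27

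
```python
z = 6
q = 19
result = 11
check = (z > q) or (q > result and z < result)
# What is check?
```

Trace (tracking check):
z = 6  # -> z = 6
q = 19  # -> q = 19
result = 11  # -> result = 11
check = z > q or (q > result and z < result)  # -> check = True

Answer: True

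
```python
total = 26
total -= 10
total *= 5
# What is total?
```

Trace (tracking total):
total = 26  # -> total = 26
total -= 10  # -> total = 16
total *= 5  # -> total = 80

Answer: 80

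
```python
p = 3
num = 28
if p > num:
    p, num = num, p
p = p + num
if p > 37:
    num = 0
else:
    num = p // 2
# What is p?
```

Answer: 31

Derivation:
Trace (tracking p):
p = 3  # -> p = 3
num = 28  # -> num = 28
if p > num:  # condition is False
p = p + num  # -> p = 31
if p > 37:  # condition is False
else:
    num = p // 2  # -> num = 15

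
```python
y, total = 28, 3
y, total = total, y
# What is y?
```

Trace (tracking y):
y, total = (28, 3)  # -> y = 28, total = 3
y, total = (total, y)  # -> y = 3, total = 28

Answer: 3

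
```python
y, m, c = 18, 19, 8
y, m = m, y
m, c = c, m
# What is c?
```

Answer: 18

Derivation:
Trace (tracking c):
y, m, c = (18, 19, 8)  # -> y = 18, m = 19, c = 8
y, m = (m, y)  # -> y = 19, m = 18
m, c = (c, m)  # -> m = 8, c = 18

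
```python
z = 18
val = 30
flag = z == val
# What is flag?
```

Answer: False

Derivation:
Trace (tracking flag):
z = 18  # -> z = 18
val = 30  # -> val = 30
flag = z == val  # -> flag = False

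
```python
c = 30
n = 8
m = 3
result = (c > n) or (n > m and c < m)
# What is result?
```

Trace (tracking result):
c = 30  # -> c = 30
n = 8  # -> n = 8
m = 3  # -> m = 3
result = c > n or (n > m and c < m)  # -> result = True

Answer: True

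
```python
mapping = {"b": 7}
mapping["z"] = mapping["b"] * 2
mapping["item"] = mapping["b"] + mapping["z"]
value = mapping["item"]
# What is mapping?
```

Trace (tracking mapping):
mapping = {'b': 7}  # -> mapping = {'b': 7}
mapping['z'] = mapping['b'] * 2  # -> mapping = {'b': 7, 'z': 14}
mapping['item'] = mapping['b'] + mapping['z']  # -> mapping = {'b': 7, 'z': 14, 'item': 21}
value = mapping['item']  # -> value = 21

Answer: {'b': 7, 'z': 14, 'item': 21}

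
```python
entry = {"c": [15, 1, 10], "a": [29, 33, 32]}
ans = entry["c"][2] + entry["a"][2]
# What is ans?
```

Answer: 42

Derivation:
Trace (tracking ans):
entry = {'c': [15, 1, 10], 'a': [29, 33, 32]}  # -> entry = {'c': [15, 1, 10], 'a': [29, 33, 32]}
ans = entry['c'][2] + entry['a'][2]  # -> ans = 42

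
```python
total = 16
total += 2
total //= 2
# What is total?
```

Answer: 9

Derivation:
Trace (tracking total):
total = 16  # -> total = 16
total += 2  # -> total = 18
total //= 2  # -> total = 9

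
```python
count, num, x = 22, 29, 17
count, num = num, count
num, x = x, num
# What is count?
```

Answer: 29

Derivation:
Trace (tracking count):
count, num, x = (22, 29, 17)  # -> count = 22, num = 29, x = 17
count, num = (num, count)  # -> count = 29, num = 22
num, x = (x, num)  # -> num = 17, x = 22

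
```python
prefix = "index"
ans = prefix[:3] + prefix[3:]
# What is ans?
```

Answer: 'index'

Derivation:
Trace (tracking ans):
prefix = 'index'  # -> prefix = 'index'
ans = prefix[:3] + prefix[3:]  # -> ans = 'index'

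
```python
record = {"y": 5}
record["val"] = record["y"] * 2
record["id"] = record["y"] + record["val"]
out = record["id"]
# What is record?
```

Trace (tracking record):
record = {'y': 5}  # -> record = {'y': 5}
record['val'] = record['y'] * 2  # -> record = {'y': 5, 'val': 10}
record['id'] = record['y'] + record['val']  # -> record = {'y': 5, 'val': 10, 'id': 15}
out = record['id']  # -> out = 15

Answer: {'y': 5, 'val': 10, 'id': 15}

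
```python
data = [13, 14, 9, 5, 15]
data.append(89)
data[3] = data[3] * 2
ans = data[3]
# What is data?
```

Answer: [13, 14, 9, 10, 15, 89]

Derivation:
Trace (tracking data):
data = [13, 14, 9, 5, 15]  # -> data = [13, 14, 9, 5, 15]
data.append(89)  # -> data = [13, 14, 9, 5, 15, 89]
data[3] = data[3] * 2  # -> data = [13, 14, 9, 10, 15, 89]
ans = data[3]  # -> ans = 10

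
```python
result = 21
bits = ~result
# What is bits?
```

Trace (tracking bits):
result = 21  # -> result = 21
bits = ~result  # -> bits = -22

Answer: -22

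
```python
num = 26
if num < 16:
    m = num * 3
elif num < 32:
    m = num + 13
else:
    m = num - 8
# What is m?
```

Answer: 39

Derivation:
Trace (tracking m):
num = 26  # -> num = 26
if num < 16:  # condition is False
elif num < 32:  # condition is True
    m = num + 13  # -> m = 39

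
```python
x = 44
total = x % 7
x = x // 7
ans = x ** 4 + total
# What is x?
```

Trace (tracking x):
x = 44  # -> x = 44
total = x % 7  # -> total = 2
x = x // 7  # -> x = 6
ans = x ** 4 + total  # -> ans = 1298

Answer: 6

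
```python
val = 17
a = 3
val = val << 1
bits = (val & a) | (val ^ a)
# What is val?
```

Trace (tracking val):
val = 17  # -> val = 17
a = 3  # -> a = 3
val = val << 1  # -> val = 34
bits = val & a | val ^ a  # -> bits = 35

Answer: 34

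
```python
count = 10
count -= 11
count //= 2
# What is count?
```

Trace (tracking count):
count = 10  # -> count = 10
count -= 11  # -> count = -1
count //= 2  # -> count = -1

Answer: -1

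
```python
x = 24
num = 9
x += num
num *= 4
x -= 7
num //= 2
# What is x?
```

Trace (tracking x):
x = 24  # -> x = 24
num = 9  # -> num = 9
x += num  # -> x = 33
num *= 4  # -> num = 36
x -= 7  # -> x = 26
num //= 2  # -> num = 18

Answer: 26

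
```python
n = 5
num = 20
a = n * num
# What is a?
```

Answer: 100

Derivation:
Trace (tracking a):
n = 5  # -> n = 5
num = 20  # -> num = 20
a = n * num  # -> a = 100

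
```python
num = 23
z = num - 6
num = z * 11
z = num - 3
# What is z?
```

Trace (tracking z):
num = 23  # -> num = 23
z = num - 6  # -> z = 17
num = z * 11  # -> num = 187
z = num - 3  # -> z = 184

Answer: 184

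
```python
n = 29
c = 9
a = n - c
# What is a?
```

Answer: 20

Derivation:
Trace (tracking a):
n = 29  # -> n = 29
c = 9  # -> c = 9
a = n - c  # -> a = 20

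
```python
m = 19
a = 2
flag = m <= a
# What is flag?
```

Answer: False

Derivation:
Trace (tracking flag):
m = 19  # -> m = 19
a = 2  # -> a = 2
flag = m <= a  # -> flag = False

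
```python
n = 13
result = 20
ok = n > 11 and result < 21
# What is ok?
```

Trace (tracking ok):
n = 13  # -> n = 13
result = 20  # -> result = 20
ok = n > 11 and result < 21  # -> ok = True

Answer: True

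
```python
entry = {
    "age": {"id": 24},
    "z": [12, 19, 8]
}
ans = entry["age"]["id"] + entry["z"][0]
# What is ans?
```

Trace (tracking ans):
entry = {'age': {'id': 24}, 'z': [12, 19, 8]}  # -> entry = {'age': {'id': 24}, 'z': [12, 19, 8]}
ans = entry['age']['id'] + entry['z'][0]  # -> ans = 36

Answer: 36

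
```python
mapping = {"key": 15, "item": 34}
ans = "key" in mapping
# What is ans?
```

Answer: True

Derivation:
Trace (tracking ans):
mapping = {'key': 15, 'item': 34}  # -> mapping = {'key': 15, 'item': 34}
ans = 'key' in mapping  # -> ans = True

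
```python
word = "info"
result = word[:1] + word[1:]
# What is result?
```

Answer: 'info'

Derivation:
Trace (tracking result):
word = 'info'  # -> word = 'info'
result = word[:1] + word[1:]  # -> result = 'info'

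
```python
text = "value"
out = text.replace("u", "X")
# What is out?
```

Answer: 'valXe'

Derivation:
Trace (tracking out):
text = 'value'  # -> text = 'value'
out = text.replace('u', 'X')  # -> out = 'valXe'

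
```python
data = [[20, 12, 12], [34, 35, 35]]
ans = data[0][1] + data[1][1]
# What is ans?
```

Answer: 47

Derivation:
Trace (tracking ans):
data = [[20, 12, 12], [34, 35, 35]]  # -> data = [[20, 12, 12], [34, 35, 35]]
ans = data[0][1] + data[1][1]  # -> ans = 47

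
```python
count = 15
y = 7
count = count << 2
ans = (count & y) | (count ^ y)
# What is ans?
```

Trace (tracking ans):
count = 15  # -> count = 15
y = 7  # -> y = 7
count = count << 2  # -> count = 60
ans = count & y | count ^ y  # -> ans = 63

Answer: 63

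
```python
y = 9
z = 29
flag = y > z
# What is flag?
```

Trace (tracking flag):
y = 9  # -> y = 9
z = 29  # -> z = 29
flag = y > z  # -> flag = False

Answer: False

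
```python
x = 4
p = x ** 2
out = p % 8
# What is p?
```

Answer: 16

Derivation:
Trace (tracking p):
x = 4  # -> x = 4
p = x ** 2  # -> p = 16
out = p % 8  # -> out = 0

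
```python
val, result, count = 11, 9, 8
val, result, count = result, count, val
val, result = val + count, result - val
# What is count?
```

Answer: 11

Derivation:
Trace (tracking count):
val, result, count = (11, 9, 8)  # -> val = 11, result = 9, count = 8
val, result, count = (result, count, val)  # -> val = 9, result = 8, count = 11
val, result = (val + count, result - val)  # -> val = 20, result = -1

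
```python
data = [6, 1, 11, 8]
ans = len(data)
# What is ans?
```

Trace (tracking ans):
data = [6, 1, 11, 8]  # -> data = [6, 1, 11, 8]
ans = len(data)  # -> ans = 4

Answer: 4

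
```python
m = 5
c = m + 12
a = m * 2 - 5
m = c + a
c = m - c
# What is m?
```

Trace (tracking m):
m = 5  # -> m = 5
c = m + 12  # -> c = 17
a = m * 2 - 5  # -> a = 5
m = c + a  # -> m = 22
c = m - c  # -> c = 5

Answer: 22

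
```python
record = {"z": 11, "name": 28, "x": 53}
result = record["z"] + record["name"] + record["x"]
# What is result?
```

Trace (tracking result):
record = {'z': 11, 'name': 28, 'x': 53}  # -> record = {'z': 11, 'name': 28, 'x': 53}
result = record['z'] + record['name'] + record['x']  # -> result = 92

Answer: 92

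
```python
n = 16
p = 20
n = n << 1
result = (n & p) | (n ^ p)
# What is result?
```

Answer: 52

Derivation:
Trace (tracking result):
n = 16  # -> n = 16
p = 20  # -> p = 20
n = n << 1  # -> n = 32
result = n & p | n ^ p  # -> result = 52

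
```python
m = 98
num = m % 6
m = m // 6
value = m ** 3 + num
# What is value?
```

Answer: 4098

Derivation:
Trace (tracking value):
m = 98  # -> m = 98
num = m % 6  # -> num = 2
m = m // 6  # -> m = 16
value = m ** 3 + num  # -> value = 4098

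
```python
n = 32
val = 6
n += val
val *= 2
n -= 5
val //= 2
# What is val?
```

Answer: 6

Derivation:
Trace (tracking val):
n = 32  # -> n = 32
val = 6  # -> val = 6
n += val  # -> n = 38
val *= 2  # -> val = 12
n -= 5  # -> n = 33
val //= 2  # -> val = 6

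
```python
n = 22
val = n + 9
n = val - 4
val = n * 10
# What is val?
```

Trace (tracking val):
n = 22  # -> n = 22
val = n + 9  # -> val = 31
n = val - 4  # -> n = 27
val = n * 10  # -> val = 270

Answer: 270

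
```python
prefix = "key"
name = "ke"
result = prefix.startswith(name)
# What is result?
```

Trace (tracking result):
prefix = 'key'  # -> prefix = 'key'
name = 'ke'  # -> name = 'ke'
result = prefix.startswith(name)  # -> result = True

Answer: True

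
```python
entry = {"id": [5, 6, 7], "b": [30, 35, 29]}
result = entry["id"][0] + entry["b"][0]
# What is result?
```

Trace (tracking result):
entry = {'id': [5, 6, 7], 'b': [30, 35, 29]}  # -> entry = {'id': [5, 6, 7], 'b': [30, 35, 29]}
result = entry['id'][0] + entry['b'][0]  # -> result = 35

Answer: 35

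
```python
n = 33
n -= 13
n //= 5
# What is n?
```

Trace (tracking n):
n = 33  # -> n = 33
n -= 13  # -> n = 20
n //= 5  # -> n = 4

Answer: 4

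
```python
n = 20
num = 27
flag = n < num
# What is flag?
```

Answer: True

Derivation:
Trace (tracking flag):
n = 20  # -> n = 20
num = 27  # -> num = 27
flag = n < num  # -> flag = True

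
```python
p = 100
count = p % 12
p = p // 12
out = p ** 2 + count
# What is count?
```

Answer: 4

Derivation:
Trace (tracking count):
p = 100  # -> p = 100
count = p % 12  # -> count = 4
p = p // 12  # -> p = 8
out = p ** 2 + count  # -> out = 68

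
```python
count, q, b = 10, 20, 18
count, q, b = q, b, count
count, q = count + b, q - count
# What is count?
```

Answer: 30

Derivation:
Trace (tracking count):
count, q, b = (10, 20, 18)  # -> count = 10, q = 20, b = 18
count, q, b = (q, b, count)  # -> count = 20, q = 18, b = 10
count, q = (count + b, q - count)  # -> count = 30, q = -2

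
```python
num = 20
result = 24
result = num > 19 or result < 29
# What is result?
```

Answer: True

Derivation:
Trace (tracking result):
num = 20  # -> num = 20
result = 24  # -> result = 24
result = num > 19 or result < 29  # -> result = True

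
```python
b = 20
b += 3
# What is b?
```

Trace (tracking b):
b = 20  # -> b = 20
b += 3  # -> b = 23

Answer: 23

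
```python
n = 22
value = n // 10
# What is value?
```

Trace (tracking value):
n = 22  # -> n = 22
value = n // 10  # -> value = 2

Answer: 2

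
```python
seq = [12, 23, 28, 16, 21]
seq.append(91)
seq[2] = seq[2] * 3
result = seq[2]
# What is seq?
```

Trace (tracking seq):
seq = [12, 23, 28, 16, 21]  # -> seq = [12, 23, 28, 16, 21]
seq.append(91)  # -> seq = [12, 23, 28, 16, 21, 91]
seq[2] = seq[2] * 3  # -> seq = [12, 23, 84, 16, 21, 91]
result = seq[2]  # -> result = 84

Answer: [12, 23, 84, 16, 21, 91]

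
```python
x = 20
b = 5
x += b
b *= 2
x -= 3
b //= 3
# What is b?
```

Trace (tracking b):
x = 20  # -> x = 20
b = 5  # -> b = 5
x += b  # -> x = 25
b *= 2  # -> b = 10
x -= 3  # -> x = 22
b //= 3  # -> b = 3

Answer: 3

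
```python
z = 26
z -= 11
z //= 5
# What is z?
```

Answer: 3

Derivation:
Trace (tracking z):
z = 26  # -> z = 26
z -= 11  # -> z = 15
z //= 5  # -> z = 3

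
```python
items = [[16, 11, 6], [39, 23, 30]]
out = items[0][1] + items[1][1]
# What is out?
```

Answer: 34

Derivation:
Trace (tracking out):
items = [[16, 11, 6], [39, 23, 30]]  # -> items = [[16, 11, 6], [39, 23, 30]]
out = items[0][1] + items[1][1]  # -> out = 34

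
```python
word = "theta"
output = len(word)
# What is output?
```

Trace (tracking output):
word = 'theta'  # -> word = 'theta'
output = len(word)  # -> output = 5

Answer: 5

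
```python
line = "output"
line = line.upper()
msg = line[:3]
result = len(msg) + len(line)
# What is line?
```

Trace (tracking line):
line = 'output'  # -> line = 'output'
line = line.upper()  # -> line = 'OUTPUT'
msg = line[:3]  # -> msg = 'OUT'
result = len(msg) + len(line)  # -> result = 9

Answer: 'OUTPUT'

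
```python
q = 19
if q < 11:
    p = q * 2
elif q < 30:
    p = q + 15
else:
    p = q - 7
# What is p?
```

Answer: 34

Derivation:
Trace (tracking p):
q = 19  # -> q = 19
if q < 11:  # condition is False
elif q < 30:  # condition is True
    p = q + 15  # -> p = 34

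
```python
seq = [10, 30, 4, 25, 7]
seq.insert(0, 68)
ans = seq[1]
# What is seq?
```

Answer: [68, 10, 30, 4, 25, 7]

Derivation:
Trace (tracking seq):
seq = [10, 30, 4, 25, 7]  # -> seq = [10, 30, 4, 25, 7]
seq.insert(0, 68)  # -> seq = [68, 10, 30, 4, 25, 7]
ans = seq[1]  # -> ans = 10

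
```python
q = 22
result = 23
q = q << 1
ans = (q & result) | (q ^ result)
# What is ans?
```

Answer: 63

Derivation:
Trace (tracking ans):
q = 22  # -> q = 22
result = 23  # -> result = 23
q = q << 1  # -> q = 44
ans = q & result | q ^ result  # -> ans = 63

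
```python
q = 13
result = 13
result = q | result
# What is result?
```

Answer: 13

Derivation:
Trace (tracking result):
q = 13  # -> q = 13
result = 13  # -> result = 13
result = q | result  # -> result = 13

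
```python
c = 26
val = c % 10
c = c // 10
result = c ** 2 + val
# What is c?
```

Answer: 2

Derivation:
Trace (tracking c):
c = 26  # -> c = 26
val = c % 10  # -> val = 6
c = c // 10  # -> c = 2
result = c ** 2 + val  # -> result = 10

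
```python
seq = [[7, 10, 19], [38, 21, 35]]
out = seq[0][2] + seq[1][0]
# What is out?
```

Trace (tracking out):
seq = [[7, 10, 19], [38, 21, 35]]  # -> seq = [[7, 10, 19], [38, 21, 35]]
out = seq[0][2] + seq[1][0]  # -> out = 57

Answer: 57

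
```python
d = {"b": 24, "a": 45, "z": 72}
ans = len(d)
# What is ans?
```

Trace (tracking ans):
d = {'b': 24, 'a': 45, 'z': 72}  # -> d = {'b': 24, 'a': 45, 'z': 72}
ans = len(d)  # -> ans = 3

Answer: 3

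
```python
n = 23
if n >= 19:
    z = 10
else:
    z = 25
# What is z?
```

Trace (tracking z):
n = 23  # -> n = 23
if n >= 19:  # condition is True
    z = 10  # -> z = 10

Answer: 10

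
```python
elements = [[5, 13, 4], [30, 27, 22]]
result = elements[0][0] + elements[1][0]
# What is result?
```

Answer: 35

Derivation:
Trace (tracking result):
elements = [[5, 13, 4], [30, 27, 22]]  # -> elements = [[5, 13, 4], [30, 27, 22]]
result = elements[0][0] + elements[1][0]  # -> result = 35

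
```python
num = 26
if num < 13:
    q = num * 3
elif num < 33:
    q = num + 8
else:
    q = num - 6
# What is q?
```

Trace (tracking q):
num = 26  # -> num = 26
if num < 13:  # condition is False
elif num < 33:  # condition is True
    q = num + 8  # -> q = 34

Answer: 34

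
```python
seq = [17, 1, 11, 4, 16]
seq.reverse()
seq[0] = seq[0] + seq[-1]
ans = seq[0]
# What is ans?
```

Answer: 33

Derivation:
Trace (tracking ans):
seq = [17, 1, 11, 4, 16]  # -> seq = [17, 1, 11, 4, 16]
seq.reverse()  # -> seq = [16, 4, 11, 1, 17]
seq[0] = seq[0] + seq[-1]  # -> seq = [33, 4, 11, 1, 17]
ans = seq[0]  # -> ans = 33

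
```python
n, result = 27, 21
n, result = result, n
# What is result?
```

Trace (tracking result):
n, result = (27, 21)  # -> n = 27, result = 21
n, result = (result, n)  # -> n = 21, result = 27

Answer: 27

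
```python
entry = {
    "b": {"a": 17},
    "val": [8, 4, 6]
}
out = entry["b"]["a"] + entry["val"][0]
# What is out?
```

Answer: 25

Derivation:
Trace (tracking out):
entry = {'b': {'a': 17}, 'val': [8, 4, 6]}  # -> entry = {'b': {'a': 17}, 'val': [8, 4, 6]}
out = entry['b']['a'] + entry['val'][0]  # -> out = 25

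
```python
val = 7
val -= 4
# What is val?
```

Answer: 3

Derivation:
Trace (tracking val):
val = 7  # -> val = 7
val -= 4  # -> val = 3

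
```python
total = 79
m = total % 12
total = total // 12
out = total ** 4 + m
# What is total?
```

Trace (tracking total):
total = 79  # -> total = 79
m = total % 12  # -> m = 7
total = total // 12  # -> total = 6
out = total ** 4 + m  # -> out = 1303

Answer: 6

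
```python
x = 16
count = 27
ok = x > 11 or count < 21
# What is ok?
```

Trace (tracking ok):
x = 16  # -> x = 16
count = 27  # -> count = 27
ok = x > 11 or count < 21  # -> ok = True

Answer: True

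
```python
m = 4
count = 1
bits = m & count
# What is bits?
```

Trace (tracking bits):
m = 4  # -> m = 4
count = 1  # -> count = 1
bits = m & count  # -> bits = 0

Answer: 0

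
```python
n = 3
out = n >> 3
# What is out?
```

Answer: 0

Derivation:
Trace (tracking out):
n = 3  # -> n = 3
out = n >> 3  # -> out = 0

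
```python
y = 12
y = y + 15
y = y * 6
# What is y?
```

Answer: 162

Derivation:
Trace (tracking y):
y = 12  # -> y = 12
y = y + 15  # -> y = 27
y = y * 6  # -> y = 162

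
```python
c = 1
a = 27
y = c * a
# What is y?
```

Answer: 27

Derivation:
Trace (tracking y):
c = 1  # -> c = 1
a = 27  # -> a = 27
y = c * a  # -> y = 27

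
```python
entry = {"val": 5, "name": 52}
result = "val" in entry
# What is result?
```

Answer: True

Derivation:
Trace (tracking result):
entry = {'val': 5, 'name': 52}  # -> entry = {'val': 5, 'name': 52}
result = 'val' in entry  # -> result = True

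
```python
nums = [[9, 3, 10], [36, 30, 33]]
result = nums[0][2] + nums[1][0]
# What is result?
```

Answer: 46

Derivation:
Trace (tracking result):
nums = [[9, 3, 10], [36, 30, 33]]  # -> nums = [[9, 3, 10], [36, 30, 33]]
result = nums[0][2] + nums[1][0]  # -> result = 46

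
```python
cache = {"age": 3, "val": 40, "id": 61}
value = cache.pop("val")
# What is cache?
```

Trace (tracking cache):
cache = {'age': 3, 'val': 40, 'id': 61}  # -> cache = {'age': 3, 'val': 40, 'id': 61}
value = cache.pop('val')  # -> value = 40

Answer: {'age': 3, 'id': 61}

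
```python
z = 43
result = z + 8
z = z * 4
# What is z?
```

Answer: 172

Derivation:
Trace (tracking z):
z = 43  # -> z = 43
result = z + 8  # -> result = 51
z = z * 4  # -> z = 172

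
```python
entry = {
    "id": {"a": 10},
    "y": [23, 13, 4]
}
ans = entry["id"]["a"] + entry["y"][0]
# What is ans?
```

Trace (tracking ans):
entry = {'id': {'a': 10}, 'y': [23, 13, 4]}  # -> entry = {'id': {'a': 10}, 'y': [23, 13, 4]}
ans = entry['id']['a'] + entry['y'][0]  # -> ans = 33

Answer: 33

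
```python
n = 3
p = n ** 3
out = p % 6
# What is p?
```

Trace (tracking p):
n = 3  # -> n = 3
p = n ** 3  # -> p = 27
out = p % 6  # -> out = 3

Answer: 27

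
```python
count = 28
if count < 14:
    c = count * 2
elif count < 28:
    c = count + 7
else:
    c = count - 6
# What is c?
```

Answer: 22

Derivation:
Trace (tracking c):
count = 28  # -> count = 28
if count < 14:  # condition is False
elif count < 28:  # condition is False
else:
    c = count - 6  # -> c = 22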